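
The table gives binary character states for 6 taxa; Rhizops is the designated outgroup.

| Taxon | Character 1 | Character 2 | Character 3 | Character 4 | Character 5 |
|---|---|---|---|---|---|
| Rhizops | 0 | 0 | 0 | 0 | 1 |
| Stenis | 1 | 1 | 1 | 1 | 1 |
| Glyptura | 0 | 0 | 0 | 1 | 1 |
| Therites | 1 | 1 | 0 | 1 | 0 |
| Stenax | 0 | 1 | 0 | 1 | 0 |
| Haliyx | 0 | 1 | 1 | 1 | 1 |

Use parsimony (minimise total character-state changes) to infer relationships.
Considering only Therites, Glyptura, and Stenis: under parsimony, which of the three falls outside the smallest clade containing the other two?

Character polarity is set by the outgroup: the derived state is whichever differs from the outgroup's state, so for Character 5 the derived state is '0', and for the remaining characters it is '1'.
Character 1 groups Stenis and Therites, which is incompatible with the clades supported by the remaining characters; treating it as convergent (homoplasy) costs fewer steps than any alternative tree.
Character 2 (derived state '1') is shared by Haliyx, Stenax, Stenis, and Therites — a synapomorphy uniting that clade.
Only Haliyx and Stenis show the derived state '1' for Character 3, supporting them as a clade.
All ingroup taxa share the derived state '1' for Character 4; it defines the ingroup but does not resolve relationships within it.
Only Stenax and Therites show the derived state '0' for Character 5, supporting them as a clade.
Most parsimonious ingroup topology: (((Stenis,Haliyx),(Therites,Stenax)),Glyptura).
Therites and Stenis share a more recent common ancestor with each other than either does with Glyptura, so Glyptura is the least closely related of the three.

Glyptura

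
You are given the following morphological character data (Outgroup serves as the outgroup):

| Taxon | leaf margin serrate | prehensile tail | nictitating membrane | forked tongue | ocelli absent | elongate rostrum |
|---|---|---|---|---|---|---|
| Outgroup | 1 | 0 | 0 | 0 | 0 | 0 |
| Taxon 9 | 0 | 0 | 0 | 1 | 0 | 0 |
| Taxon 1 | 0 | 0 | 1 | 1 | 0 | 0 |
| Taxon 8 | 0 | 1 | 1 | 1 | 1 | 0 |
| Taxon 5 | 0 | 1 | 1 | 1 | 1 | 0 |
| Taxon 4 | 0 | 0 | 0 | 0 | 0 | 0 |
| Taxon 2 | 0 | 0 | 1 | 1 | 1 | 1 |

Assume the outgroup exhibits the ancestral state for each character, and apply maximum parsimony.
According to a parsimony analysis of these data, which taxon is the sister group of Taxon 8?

Character polarity is set by the outgroup: the derived state is whichever differs from the outgroup's state, so for leaf margin serrate the derived state is '0', and for the remaining characters it is '1'.
leaf margin serrate (derived state '0') is shared by all ingroup taxa — unites the whole ingroup.
prehensile tail (derived state '1') is shared by Taxon 5 and Taxon 8 — a synapomorphy uniting that clade.
nictitating membrane (derived state '1') is shared by Taxon 1, Taxon 2, Taxon 5, and Taxon 8 — a synapomorphy uniting that clade.
Only Taxon 1, Taxon 2, Taxon 5, Taxon 8, and Taxon 9 show the derived state '1' for forked tongue, supporting them as a clade.
ocelli absent (derived state '1') is shared by Taxon 2, Taxon 5, and Taxon 8 — a synapomorphy uniting that clade.
elongate rostrum (derived state '1') is unique to Taxon 2 (autapomorphy; uninformative for grouping).
Most parsimonious ingroup topology: ((Taxon 9,(Taxon 1,((Taxon 8,Taxon 5),Taxon 2))),Taxon 4).
Taxon 8 and Taxon 5 form a cherry on this tree, so they are sister taxa.

Taxon 5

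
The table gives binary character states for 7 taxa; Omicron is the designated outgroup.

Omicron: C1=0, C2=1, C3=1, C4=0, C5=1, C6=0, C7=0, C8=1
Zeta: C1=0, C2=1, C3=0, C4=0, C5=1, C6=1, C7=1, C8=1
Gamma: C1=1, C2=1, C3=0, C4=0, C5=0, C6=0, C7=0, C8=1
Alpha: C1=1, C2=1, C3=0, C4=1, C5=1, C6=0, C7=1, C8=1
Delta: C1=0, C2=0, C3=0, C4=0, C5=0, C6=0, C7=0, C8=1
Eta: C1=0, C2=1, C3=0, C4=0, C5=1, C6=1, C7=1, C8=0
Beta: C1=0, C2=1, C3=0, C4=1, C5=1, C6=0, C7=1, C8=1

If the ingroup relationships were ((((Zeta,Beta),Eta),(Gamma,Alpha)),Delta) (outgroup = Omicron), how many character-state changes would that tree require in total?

Map each character onto ((((Zeta,Beta),Eta),(Gamma,Alpha)),Delta) (rooted by Omicron) and count the minimum state changes it requires (Fitch parsimony):
C1: 1; C2: 1; C3: 1; C4: 2; C5: 2; C6: 2; C7: 2; C8: 1.
Total tree length = 12.

12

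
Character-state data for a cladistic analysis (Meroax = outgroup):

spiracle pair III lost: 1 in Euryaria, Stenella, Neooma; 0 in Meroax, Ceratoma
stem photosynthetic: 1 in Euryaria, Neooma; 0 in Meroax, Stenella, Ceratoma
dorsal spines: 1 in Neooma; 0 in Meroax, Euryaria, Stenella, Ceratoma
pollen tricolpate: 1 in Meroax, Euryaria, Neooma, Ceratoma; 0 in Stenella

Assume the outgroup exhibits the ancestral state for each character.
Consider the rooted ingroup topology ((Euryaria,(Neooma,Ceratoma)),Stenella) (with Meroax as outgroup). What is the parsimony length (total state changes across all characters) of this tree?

6

Map each character onto ((Euryaria,(Neooma,Ceratoma)),Stenella) (rooted by Meroax) and count the minimum state changes it requires (Fitch parsimony):
spiracle pair III lost: 2; stem photosynthetic: 2; dorsal spines: 1; pollen tricolpate: 1.
Total tree length = 6.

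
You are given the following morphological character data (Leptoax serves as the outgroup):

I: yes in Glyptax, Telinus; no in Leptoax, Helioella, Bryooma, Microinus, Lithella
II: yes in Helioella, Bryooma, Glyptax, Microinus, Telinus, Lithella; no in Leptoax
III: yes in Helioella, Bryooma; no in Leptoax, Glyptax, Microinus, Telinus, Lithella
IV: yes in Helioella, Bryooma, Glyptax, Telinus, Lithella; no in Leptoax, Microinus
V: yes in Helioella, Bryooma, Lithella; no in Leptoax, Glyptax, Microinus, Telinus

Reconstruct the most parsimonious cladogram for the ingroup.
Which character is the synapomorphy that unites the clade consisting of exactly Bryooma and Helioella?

The outgroup has state 'no' for every character, so 'yes' is the derived state throughout.
I: derived state 'yes' in Glyptax and Telinus only — synapomorphy for {Glyptax, Telinus}.
II (derived state 'yes') is shared by all ingroup taxa — unites the whole ingroup.
Only Bryooma and Helioella show the derived state 'yes' for III, supporting them as a clade.
Only Bryooma, Glyptax, Helioella, Lithella, and Telinus show the derived state 'yes' for IV, supporting them as a clade.
V (derived state 'yes') is shared by Bryooma, Helioella, and Lithella — a synapomorphy uniting that clade.
Most parsimonious ingroup topology: ((((Helioella,Bryooma),Lithella),(Glyptax,Telinus)),Microinus).
The clade {Bryooma, Helioella} is supported by III: its derived state 'yes' occurs in exactly those taxa and in no other taxon (including the outgroup).

III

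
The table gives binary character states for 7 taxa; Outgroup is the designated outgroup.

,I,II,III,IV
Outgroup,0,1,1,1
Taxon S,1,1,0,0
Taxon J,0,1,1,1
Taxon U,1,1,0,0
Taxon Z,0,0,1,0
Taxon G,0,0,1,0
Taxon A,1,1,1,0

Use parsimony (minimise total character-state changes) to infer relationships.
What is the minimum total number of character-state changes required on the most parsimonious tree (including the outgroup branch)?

4

Character polarity is set by the outgroup: the derived state is whichever differs from the outgroup's state, so for II, III, IV the derived state is '0', and for the remaining characters it is '1'.
I (derived state '1') is shared by Taxon A, Taxon S, and Taxon U — a synapomorphy uniting that clade.
II (derived state '0') is shared by Taxon G and Taxon Z — a synapomorphy uniting that clade.
III (derived state '0') is shared by Taxon S and Taxon U — a synapomorphy uniting that clade.
IV: derived state '0' in Taxon A, Taxon G, Taxon S, Taxon U, and Taxon Z only — synapomorphy for {Taxon A, Taxon G, Taxon S, Taxon U, Taxon Z}.
Most parsimonious ingroup topology: ((((Taxon S,Taxon U),Taxon A),(Taxon Z,Taxon G)),Taxon J).
Changes per character on this tree: I: 1; II: 1; III: 1; IV: 1.
Total = 4.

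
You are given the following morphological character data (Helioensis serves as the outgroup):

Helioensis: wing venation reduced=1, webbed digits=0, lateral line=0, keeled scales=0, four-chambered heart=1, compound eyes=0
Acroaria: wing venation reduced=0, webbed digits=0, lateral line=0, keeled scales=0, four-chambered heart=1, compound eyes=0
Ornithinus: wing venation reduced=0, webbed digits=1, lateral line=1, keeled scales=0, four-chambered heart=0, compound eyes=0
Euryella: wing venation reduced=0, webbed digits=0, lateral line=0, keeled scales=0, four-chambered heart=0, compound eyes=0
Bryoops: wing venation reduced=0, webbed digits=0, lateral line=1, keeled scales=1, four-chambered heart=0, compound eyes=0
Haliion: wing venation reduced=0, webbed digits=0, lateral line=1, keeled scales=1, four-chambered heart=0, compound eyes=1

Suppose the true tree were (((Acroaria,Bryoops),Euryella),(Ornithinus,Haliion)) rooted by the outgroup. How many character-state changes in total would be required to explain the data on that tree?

Map each character onto (((Acroaria,Bryoops),Euryella),(Ornithinus,Haliion)) (rooted by Helioensis) and count the minimum state changes it requires (Fitch parsimony):
wing venation reduced: 1; webbed digits: 1; lateral line: 2; keeled scales: 2; four-chambered heart: 2; compound eyes: 1.
Total tree length = 9.

9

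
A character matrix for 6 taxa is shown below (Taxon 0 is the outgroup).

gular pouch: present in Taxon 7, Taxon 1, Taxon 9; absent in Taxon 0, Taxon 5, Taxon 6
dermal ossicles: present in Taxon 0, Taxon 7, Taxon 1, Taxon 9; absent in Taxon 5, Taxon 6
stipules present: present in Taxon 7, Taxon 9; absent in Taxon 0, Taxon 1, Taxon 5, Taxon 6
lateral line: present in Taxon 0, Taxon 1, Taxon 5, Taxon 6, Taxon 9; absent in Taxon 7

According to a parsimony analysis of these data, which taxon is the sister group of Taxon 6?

Taxon 5

Character polarity is set by the outgroup: the derived state is whichever differs from the outgroup's state, so for dermal ossicles, lateral line the derived state is 'absent', and for the remaining characters it is 'present'.
gular pouch: derived state 'present' in Taxon 1, Taxon 7, and Taxon 9 only — synapomorphy for {Taxon 1, Taxon 7, Taxon 9}.
Only Taxon 5 and Taxon 6 show the derived state 'absent' for dermal ossicles, supporting them as a clade.
Only Taxon 7 and Taxon 9 show the derived state 'present' for stipules present, supporting them as a clade.
lateral line (derived state 'absent') is unique to Taxon 7 (autapomorphy; uninformative for grouping).
Most parsimonious ingroup topology: (((Taxon 7,Taxon 9),Taxon 1),(Taxon 5,Taxon 6)).
Taxon 6 and Taxon 5 form a cherry on this tree, so they are sister taxa.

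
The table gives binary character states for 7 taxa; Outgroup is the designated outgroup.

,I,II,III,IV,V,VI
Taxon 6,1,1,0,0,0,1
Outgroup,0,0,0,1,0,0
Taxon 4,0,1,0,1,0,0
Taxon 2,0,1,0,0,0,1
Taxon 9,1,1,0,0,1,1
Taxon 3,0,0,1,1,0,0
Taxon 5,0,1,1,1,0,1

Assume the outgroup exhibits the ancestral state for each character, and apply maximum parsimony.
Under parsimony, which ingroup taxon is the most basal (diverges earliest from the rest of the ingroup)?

Taxon 3

Character polarity is set by the outgroup: the derived state is whichever differs from the outgroup's state, so for IV the derived state is '0', and for the remaining characters it is '1'.
I (derived state '1') is shared by Taxon 6 and Taxon 9 — a synapomorphy uniting that clade.
Only Taxon 2, Taxon 4, Taxon 5, Taxon 6, and Taxon 9 show the derived state '1' for II, supporting them as a clade.
III groups Taxon 3 and Taxon 5, which is incompatible with the clades supported by the remaining characters; treating it as convergent (homoplasy) costs fewer steps than any alternative tree.
Only Taxon 2, Taxon 6, and Taxon 9 show the derived state '0' for IV, supporting them as a clade.
V: derived state '1' in Taxon 9 only — an autapomorphy, so it tells us nothing about relationships among taxa.
Only Taxon 2, Taxon 5, Taxon 6, and Taxon 9 show the derived state '1' for VI, supporting them as a clade.
Most parsimonious ingroup topology: ((((Taxon 2,(Taxon 9,Taxon 6)),Taxon 5),Taxon 4),Taxon 3).
Taxon 3 is sister to the clade containing all other ingroup taxa, so it is the earliest-diverging (most basal) ingroup lineage.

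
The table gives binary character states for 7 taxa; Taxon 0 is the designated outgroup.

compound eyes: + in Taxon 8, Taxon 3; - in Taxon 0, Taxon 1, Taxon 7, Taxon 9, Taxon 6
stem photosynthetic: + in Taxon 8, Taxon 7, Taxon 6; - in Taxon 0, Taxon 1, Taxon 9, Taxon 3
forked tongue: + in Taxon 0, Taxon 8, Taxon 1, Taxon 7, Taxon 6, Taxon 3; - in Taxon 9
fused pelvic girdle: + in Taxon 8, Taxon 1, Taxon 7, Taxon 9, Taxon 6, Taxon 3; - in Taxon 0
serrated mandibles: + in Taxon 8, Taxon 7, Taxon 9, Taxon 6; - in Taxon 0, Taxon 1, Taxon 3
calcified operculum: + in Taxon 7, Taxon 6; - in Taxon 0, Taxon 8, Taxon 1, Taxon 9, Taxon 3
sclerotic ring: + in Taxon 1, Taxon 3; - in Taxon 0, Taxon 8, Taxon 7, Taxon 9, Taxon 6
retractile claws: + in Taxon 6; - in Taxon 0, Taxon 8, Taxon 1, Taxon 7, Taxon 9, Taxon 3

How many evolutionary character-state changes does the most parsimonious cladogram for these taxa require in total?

Character polarity is set by the outgroup: the derived state is whichever differs from the outgroup's state, so for forked tongue the derived state is '-', and for the remaining characters it is '+'.
compound eyes (state '+') occurs in Taxon 3 and Taxon 8 but conflicts with the nesting implied by the other characters — most parsimoniously interpreted as homoplasy.
stem photosynthetic (derived state '+') is shared by Taxon 6, Taxon 7, and Taxon 8 — a synapomorphy uniting that clade.
forked tongue: derived state '-' in Taxon 9 only — an autapomorphy, so it tells us nothing about relationships among taxa.
fused pelvic girdle (derived state '+') is shared by all ingroup taxa — unites the whole ingroup.
serrated mandibles: derived state '+' in Taxon 6, Taxon 7, Taxon 8, and Taxon 9 only — synapomorphy for {Taxon 6, Taxon 7, Taxon 8, Taxon 9}.
calcified operculum: derived state '+' in Taxon 6 and Taxon 7 only — synapomorphy for {Taxon 6, Taxon 7}.
Only Taxon 1 and Taxon 3 show the derived state '+' for sclerotic ring, supporting them as a clade.
retractile claws (derived state '+') is unique to Taxon 6 (autapomorphy; uninformative for grouping).
Most parsimonious ingroup topology: (((Taxon 8,(Taxon 7,Taxon 6)),Taxon 9),(Taxon 1,Taxon 3)).
Changes per character on this tree: compound eyes: 2; stem photosynthetic: 1; forked tongue: 1; fused pelvic girdle: 1; serrated mandibles: 1; calcified operculum: 1; sclerotic ring: 1; retractile claws: 1.
Total = 9.

9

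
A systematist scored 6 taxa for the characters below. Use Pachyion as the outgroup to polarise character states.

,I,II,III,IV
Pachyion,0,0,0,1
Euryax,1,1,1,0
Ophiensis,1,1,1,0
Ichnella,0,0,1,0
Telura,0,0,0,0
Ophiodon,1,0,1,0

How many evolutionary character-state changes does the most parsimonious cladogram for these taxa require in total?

4

Character polarity is set by the outgroup: the derived state is whichever differs from the outgroup's state, so for IV the derived state is '0', and for the remaining characters it is '1'.
I: derived state '1' in Euryax, Ophiensis, and Ophiodon only — synapomorphy for {Euryax, Ophiensis, Ophiodon}.
II: derived state '1' in Euryax and Ophiensis only — synapomorphy for {Euryax, Ophiensis}.
III (derived state '1') is shared by Euryax, Ichnella, Ophiensis, and Ophiodon — a synapomorphy uniting that clade.
IV (derived state '0') is shared by all ingroup taxa — unites the whole ingroup.
Most parsimonious ingroup topology: ((((Euryax,Ophiensis),Ophiodon),Ichnella),Telura).
Changes per character on this tree: I: 1; II: 1; III: 1; IV: 1.
Total = 4.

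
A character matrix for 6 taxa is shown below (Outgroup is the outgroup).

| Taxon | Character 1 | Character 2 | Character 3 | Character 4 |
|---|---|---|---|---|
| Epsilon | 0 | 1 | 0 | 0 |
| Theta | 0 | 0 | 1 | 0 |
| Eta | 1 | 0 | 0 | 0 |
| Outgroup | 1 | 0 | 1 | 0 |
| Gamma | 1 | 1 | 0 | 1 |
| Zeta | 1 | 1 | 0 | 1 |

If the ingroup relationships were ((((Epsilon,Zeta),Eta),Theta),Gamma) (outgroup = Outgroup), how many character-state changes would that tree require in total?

8

Map each character onto ((((Epsilon,Zeta),Eta),Theta),Gamma) (rooted by Outgroup) and count the minimum state changes it requires (Fitch parsimony):
Character 1: 2; Character 2: 2; Character 3: 2; Character 4: 2.
Total tree length = 8.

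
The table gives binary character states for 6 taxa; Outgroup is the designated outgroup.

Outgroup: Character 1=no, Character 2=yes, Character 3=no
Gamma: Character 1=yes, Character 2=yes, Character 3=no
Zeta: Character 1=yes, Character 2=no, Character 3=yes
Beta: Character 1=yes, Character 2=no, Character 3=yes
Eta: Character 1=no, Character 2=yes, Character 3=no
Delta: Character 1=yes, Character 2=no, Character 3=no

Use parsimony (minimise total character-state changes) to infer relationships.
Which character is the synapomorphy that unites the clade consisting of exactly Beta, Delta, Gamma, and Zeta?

Character 1

Character polarity is set by the outgroup: the derived state is whichever differs from the outgroup's state, so for Character 2 the derived state is 'no', and for the remaining characters it is 'yes'.
Only Beta, Delta, Gamma, and Zeta show the derived state 'yes' for Character 1, supporting them as a clade.
Only Beta, Delta, and Zeta show the derived state 'no' for Character 2, supporting them as a clade.
Character 3: derived state 'yes' in Beta and Zeta only — synapomorphy for {Beta, Zeta}.
Most parsimonious ingroup topology: ((Gamma,((Zeta,Beta),Delta)),Eta).
The clade {Beta, Delta, Gamma, Zeta} is supported by Character 1: its derived state 'yes' occurs in exactly those taxa and in no other taxon (including the outgroup).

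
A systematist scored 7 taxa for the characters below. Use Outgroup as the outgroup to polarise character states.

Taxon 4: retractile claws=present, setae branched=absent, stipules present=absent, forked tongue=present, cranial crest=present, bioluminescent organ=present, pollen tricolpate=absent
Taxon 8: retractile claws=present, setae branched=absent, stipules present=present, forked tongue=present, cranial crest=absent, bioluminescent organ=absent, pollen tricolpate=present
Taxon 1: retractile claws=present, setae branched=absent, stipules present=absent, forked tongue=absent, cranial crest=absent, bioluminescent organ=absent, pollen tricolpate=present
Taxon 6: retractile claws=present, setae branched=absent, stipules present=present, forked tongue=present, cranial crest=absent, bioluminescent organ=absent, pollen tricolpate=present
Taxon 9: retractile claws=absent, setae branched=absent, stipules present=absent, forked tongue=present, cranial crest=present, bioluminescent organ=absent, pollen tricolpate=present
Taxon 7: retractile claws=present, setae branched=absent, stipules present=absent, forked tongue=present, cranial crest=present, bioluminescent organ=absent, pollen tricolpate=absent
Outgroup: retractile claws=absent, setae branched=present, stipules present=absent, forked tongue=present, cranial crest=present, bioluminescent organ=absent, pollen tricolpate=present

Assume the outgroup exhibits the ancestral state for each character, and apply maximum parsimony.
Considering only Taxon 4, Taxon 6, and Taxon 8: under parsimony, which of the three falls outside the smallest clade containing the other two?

Character polarity is set by the outgroup: the derived state is whichever differs from the outgroup's state, so for setae branched, forked tongue, cranial crest, pollen tricolpate the derived state is 'absent', and for the remaining characters it is 'present'.
retractile claws: derived state 'present' in Taxon 1, Taxon 4, Taxon 6, Taxon 7, and Taxon 8 only — synapomorphy for {Taxon 1, Taxon 4, Taxon 6, Taxon 7, Taxon 8}.
All ingroup taxa share the derived state 'absent' for setae branched; it defines the ingroup but does not resolve relationships within it.
stipules present: derived state 'present' in Taxon 6 and Taxon 8 only — synapomorphy for {Taxon 6, Taxon 8}.
forked tongue: derived state 'absent' in Taxon 1 only — an autapomorphy, so it tells us nothing about relationships among taxa.
cranial crest (derived state 'absent') is shared by Taxon 1, Taxon 6, and Taxon 8 — a synapomorphy uniting that clade.
bioluminescent organ: derived state 'present' in Taxon 4 only — an autapomorphy, so it tells us nothing about relationships among taxa.
pollen tricolpate (derived state 'absent') is shared by Taxon 4 and Taxon 7 — a synapomorphy uniting that clade.
Most parsimonious ingroup topology: ((((Taxon 8,Taxon 6),Taxon 1),(Taxon 4,Taxon 7)),Taxon 9).
Taxon 8 and Taxon 6 share a more recent common ancestor with each other than either does with Taxon 4, so Taxon 4 is the least closely related of the three.

Taxon 4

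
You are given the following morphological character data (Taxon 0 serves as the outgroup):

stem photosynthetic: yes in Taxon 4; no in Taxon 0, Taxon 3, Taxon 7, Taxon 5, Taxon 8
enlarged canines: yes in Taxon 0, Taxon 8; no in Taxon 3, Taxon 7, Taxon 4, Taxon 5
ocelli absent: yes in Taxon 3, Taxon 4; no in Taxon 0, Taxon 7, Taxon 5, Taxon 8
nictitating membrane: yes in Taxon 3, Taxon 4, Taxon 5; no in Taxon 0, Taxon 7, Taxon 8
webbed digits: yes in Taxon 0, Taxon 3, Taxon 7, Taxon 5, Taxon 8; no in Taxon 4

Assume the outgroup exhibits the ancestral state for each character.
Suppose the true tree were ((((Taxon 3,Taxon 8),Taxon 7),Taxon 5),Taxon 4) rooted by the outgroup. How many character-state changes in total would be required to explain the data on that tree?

9

Map each character onto ((((Taxon 3,Taxon 8),Taxon 7),Taxon 5),Taxon 4) (rooted by Taxon 0) and count the minimum state changes it requires (Fitch parsimony):
stem photosynthetic: 1; enlarged canines: 2; ocelli absent: 2; nictitating membrane: 3; webbed digits: 1.
Total tree length = 9.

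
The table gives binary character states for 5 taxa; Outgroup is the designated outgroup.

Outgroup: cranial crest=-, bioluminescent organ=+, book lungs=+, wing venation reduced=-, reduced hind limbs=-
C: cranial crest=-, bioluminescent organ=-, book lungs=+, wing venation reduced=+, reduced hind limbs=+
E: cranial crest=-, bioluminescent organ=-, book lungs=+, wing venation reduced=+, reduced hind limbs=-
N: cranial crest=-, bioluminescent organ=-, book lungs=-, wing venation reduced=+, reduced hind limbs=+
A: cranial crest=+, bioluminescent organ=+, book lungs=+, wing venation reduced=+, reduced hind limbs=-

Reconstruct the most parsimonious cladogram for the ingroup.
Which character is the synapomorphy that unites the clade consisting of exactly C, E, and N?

Character polarity is set by the outgroup: the derived state is whichever differs from the outgroup's state, so for bioluminescent organ, book lungs the derived state is '-', and for the remaining characters it is '+'.
cranial crest: derived state '+' in A only — an autapomorphy, so it tells us nothing about relationships among taxa.
bioluminescent organ: derived state '-' in C, E, and N only — synapomorphy for {C, E, N}.
book lungs (derived state '-') is unique to N (autapomorphy; uninformative for grouping).
wing venation reduced (derived state '+') is shared by all ingroup taxa — unites the whole ingroup.
reduced hind limbs (derived state '+') is shared by C and N — a synapomorphy uniting that clade.
Most parsimonious ingroup topology: (((C,N),E),A).
The clade {C, E, N} is supported by bioluminescent organ: its derived state '-' occurs in exactly those taxa and in no other taxon (including the outgroup).

bioluminescent organ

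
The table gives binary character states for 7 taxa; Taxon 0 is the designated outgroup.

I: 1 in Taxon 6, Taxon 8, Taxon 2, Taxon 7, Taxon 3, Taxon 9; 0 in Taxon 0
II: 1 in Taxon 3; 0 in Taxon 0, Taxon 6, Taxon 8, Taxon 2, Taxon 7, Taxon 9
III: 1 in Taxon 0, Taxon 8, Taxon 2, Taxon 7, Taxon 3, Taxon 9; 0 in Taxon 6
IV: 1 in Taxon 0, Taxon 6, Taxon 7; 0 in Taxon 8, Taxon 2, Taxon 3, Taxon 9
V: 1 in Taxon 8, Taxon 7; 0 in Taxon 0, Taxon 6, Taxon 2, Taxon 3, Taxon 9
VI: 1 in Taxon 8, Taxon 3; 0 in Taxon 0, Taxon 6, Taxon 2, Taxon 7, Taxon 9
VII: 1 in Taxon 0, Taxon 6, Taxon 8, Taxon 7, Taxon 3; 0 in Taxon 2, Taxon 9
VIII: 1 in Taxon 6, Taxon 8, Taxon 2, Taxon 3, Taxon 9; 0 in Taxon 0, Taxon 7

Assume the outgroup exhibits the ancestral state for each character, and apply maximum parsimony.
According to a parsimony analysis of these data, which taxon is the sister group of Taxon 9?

Taxon 2

Character polarity is set by the outgroup: the derived state is whichever differs from the outgroup's state, so for III, IV, VII the derived state is '0', and for the remaining characters it is '1'.
All ingroup taxa share the derived state '1' for I; it defines the ingroup but does not resolve relationships within it.
II: derived state '1' in Taxon 3 only — an autapomorphy, so it tells us nothing about relationships among taxa.
III (derived state '0') is unique to Taxon 6 (autapomorphy; uninformative for grouping).
IV: derived state '0' in Taxon 2, Taxon 3, Taxon 8, and Taxon 9 only — synapomorphy for {Taxon 2, Taxon 3, Taxon 8, Taxon 9}.
V (state '1') occurs in Taxon 7 and Taxon 8 but conflicts with the nesting implied by the other characters — most parsimoniously interpreted as homoplasy.
VI (derived state '1') is shared by Taxon 3 and Taxon 8 — a synapomorphy uniting that clade.
VII (derived state '0') is shared by Taxon 2 and Taxon 9 — a synapomorphy uniting that clade.
Only Taxon 2, Taxon 3, Taxon 6, Taxon 8, and Taxon 9 show the derived state '1' for VIII, supporting them as a clade.
Most parsimonious ingroup topology: ((Taxon 6,((Taxon 8,Taxon 3),(Taxon 2,Taxon 9))),Taxon 7).
Taxon 9 and Taxon 2 form a cherry on this tree, so they are sister taxa.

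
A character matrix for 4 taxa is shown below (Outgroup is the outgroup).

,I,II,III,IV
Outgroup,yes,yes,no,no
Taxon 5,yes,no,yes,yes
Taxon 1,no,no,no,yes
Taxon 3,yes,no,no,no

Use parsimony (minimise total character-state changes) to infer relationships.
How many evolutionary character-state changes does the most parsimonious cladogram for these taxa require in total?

Character polarity is set by the outgroup: the derived state is whichever differs from the outgroup's state, so for I, II the derived state is 'no', and for the remaining characters it is 'yes'.
I: derived state 'no' in Taxon 1 only — an autapomorphy, so it tells us nothing about relationships among taxa.
II (derived state 'no') is shared by all ingroup taxa — unites the whole ingroup.
III (derived state 'yes') is unique to Taxon 5 (autapomorphy; uninformative for grouping).
IV (derived state 'yes') is shared by Taxon 1 and Taxon 5 — a synapomorphy uniting that clade.
Most parsimonious ingroup topology: ((Taxon 5,Taxon 1),Taxon 3).
Changes per character on this tree: I: 1; II: 1; III: 1; IV: 1.
Total = 4.

4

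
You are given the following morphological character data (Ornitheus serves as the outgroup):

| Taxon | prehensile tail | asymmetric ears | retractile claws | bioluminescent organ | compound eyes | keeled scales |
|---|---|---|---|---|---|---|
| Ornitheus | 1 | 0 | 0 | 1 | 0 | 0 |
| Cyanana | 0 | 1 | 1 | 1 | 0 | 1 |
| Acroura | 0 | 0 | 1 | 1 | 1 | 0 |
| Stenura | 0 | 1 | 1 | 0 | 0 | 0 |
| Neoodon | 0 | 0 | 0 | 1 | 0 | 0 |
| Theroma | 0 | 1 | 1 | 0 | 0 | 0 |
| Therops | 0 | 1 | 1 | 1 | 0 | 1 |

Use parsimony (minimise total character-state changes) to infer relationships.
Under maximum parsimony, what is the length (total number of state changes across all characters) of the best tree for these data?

6

Character polarity is set by the outgroup: the derived state is whichever differs from the outgroup's state, so for prehensile tail, bioluminescent organ the derived state is '0', and for the remaining characters it is '1'.
prehensile tail (derived state '0') is shared by all ingroup taxa — unites the whole ingroup.
Only Cyanana, Stenura, Theroma, and Therops show the derived state '1' for asymmetric ears, supporting them as a clade.
Only Acroura, Cyanana, Stenura, Theroma, and Therops show the derived state '1' for retractile claws, supporting them as a clade.
bioluminescent organ: derived state '0' in Stenura and Theroma only — synapomorphy for {Stenura, Theroma}.
compound eyes: derived state '1' in Acroura only — an autapomorphy, so it tells us nothing about relationships among taxa.
keeled scales: derived state '1' in Cyanana and Therops only — synapomorphy for {Cyanana, Therops}.
Most parsimonious ingroup topology: ((((Cyanana,Therops),(Stenura,Theroma)),Acroura),Neoodon).
Changes per character on this tree: prehensile tail: 1; asymmetric ears: 1; retractile claws: 1; bioluminescent organ: 1; compound eyes: 1; keeled scales: 1.
Total = 6.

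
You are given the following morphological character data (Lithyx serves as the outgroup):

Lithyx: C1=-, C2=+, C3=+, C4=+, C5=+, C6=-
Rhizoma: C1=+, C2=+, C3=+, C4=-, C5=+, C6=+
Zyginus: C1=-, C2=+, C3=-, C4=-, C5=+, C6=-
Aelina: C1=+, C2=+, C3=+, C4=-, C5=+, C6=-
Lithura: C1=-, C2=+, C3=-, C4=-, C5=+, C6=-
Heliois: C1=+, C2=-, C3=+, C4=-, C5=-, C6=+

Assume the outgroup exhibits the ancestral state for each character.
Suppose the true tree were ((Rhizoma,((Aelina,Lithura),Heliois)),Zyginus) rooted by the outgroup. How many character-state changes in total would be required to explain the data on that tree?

Map each character onto ((Rhizoma,((Aelina,Lithura),Heliois)),Zyginus) (rooted by Lithyx) and count the minimum state changes it requires (Fitch parsimony):
C1: 2; C2: 1; C3: 2; C4: 1; C5: 1; C6: 2.
Total tree length = 9.

9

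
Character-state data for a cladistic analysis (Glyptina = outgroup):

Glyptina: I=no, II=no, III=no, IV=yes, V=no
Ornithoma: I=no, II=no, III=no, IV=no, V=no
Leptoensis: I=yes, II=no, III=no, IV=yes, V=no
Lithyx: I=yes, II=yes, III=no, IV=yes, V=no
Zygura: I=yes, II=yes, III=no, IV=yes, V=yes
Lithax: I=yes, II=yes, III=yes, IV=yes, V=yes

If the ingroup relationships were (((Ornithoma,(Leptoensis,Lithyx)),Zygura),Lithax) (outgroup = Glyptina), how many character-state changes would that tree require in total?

Map each character onto (((Ornithoma,(Leptoensis,Lithyx)),Zygura),Lithax) (rooted by Glyptina) and count the minimum state changes it requires (Fitch parsimony):
I: 2; II: 3; III: 1; IV: 1; V: 2.
Total tree length = 9.

9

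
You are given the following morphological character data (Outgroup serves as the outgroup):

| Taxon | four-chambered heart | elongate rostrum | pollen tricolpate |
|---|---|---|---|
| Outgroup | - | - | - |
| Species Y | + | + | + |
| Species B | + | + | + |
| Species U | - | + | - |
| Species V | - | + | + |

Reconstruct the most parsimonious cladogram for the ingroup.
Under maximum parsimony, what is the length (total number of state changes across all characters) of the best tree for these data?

3

The outgroup has state '-' for every character, so '+' is the derived state throughout.
Only Species B and Species Y show the derived state '+' for four-chambered heart, supporting them as a clade.
All ingroup taxa share the derived state '+' for elongate rostrum; it defines the ingroup but does not resolve relationships within it.
pollen tricolpate: derived state '+' in Species B, Species V, and Species Y only — synapomorphy for {Species B, Species V, Species Y}.
Most parsimonious ingroup topology: (((Species Y,Species B),Species V),Species U).
Changes per character on this tree: four-chambered heart: 1; elongate rostrum: 1; pollen tricolpate: 1.
Total = 3.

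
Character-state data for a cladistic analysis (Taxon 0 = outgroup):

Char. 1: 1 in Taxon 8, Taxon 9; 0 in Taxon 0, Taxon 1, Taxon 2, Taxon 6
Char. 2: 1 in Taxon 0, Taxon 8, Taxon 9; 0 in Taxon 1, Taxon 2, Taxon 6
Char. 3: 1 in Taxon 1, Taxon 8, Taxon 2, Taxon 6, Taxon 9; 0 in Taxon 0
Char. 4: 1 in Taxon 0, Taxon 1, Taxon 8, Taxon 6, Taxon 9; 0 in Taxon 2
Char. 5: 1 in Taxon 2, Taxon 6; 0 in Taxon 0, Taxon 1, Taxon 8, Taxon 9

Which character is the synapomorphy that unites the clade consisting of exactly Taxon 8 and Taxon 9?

Char. 1

Character polarity is set by the outgroup: the derived state is whichever differs from the outgroup's state, so for Char. 2, Char. 4 the derived state is '0', and for the remaining characters it is '1'.
Char. 1: derived state '1' in Taxon 8 and Taxon 9 only — synapomorphy for {Taxon 8, Taxon 9}.
Char. 2 (derived state '0') is shared by Taxon 1, Taxon 2, and Taxon 6 — a synapomorphy uniting that clade.
All ingroup taxa share the derived state '1' for Char. 3; it defines the ingroup but does not resolve relationships within it.
Char. 4: derived state '0' in Taxon 2 only — an autapomorphy, so it tells us nothing about relationships among taxa.
Char. 5 (derived state '1') is shared by Taxon 2 and Taxon 6 — a synapomorphy uniting that clade.
Most parsimonious ingroup topology: ((Taxon 1,(Taxon 2,Taxon 6)),(Taxon 8,Taxon 9)).
The clade {Taxon 8, Taxon 9} is supported by Char. 1: its derived state '1' occurs in exactly those taxa and in no other taxon (including the outgroup).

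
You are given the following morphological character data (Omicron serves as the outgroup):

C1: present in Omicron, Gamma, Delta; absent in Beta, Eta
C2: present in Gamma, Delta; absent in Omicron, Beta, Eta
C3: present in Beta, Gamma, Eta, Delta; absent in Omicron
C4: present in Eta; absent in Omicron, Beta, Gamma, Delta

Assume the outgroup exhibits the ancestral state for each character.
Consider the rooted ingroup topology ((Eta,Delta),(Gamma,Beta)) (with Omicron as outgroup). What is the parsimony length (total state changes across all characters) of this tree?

6

Map each character onto ((Eta,Delta),(Gamma,Beta)) (rooted by Omicron) and count the minimum state changes it requires (Fitch parsimony):
C1: 2; C2: 2; C3: 1; C4: 1.
Total tree length = 6.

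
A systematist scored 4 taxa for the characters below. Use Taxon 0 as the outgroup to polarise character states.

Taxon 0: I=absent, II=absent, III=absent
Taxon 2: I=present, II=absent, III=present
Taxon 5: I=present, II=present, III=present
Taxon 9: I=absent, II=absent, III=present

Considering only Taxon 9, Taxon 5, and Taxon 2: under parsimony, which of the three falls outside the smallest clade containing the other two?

Taxon 9

The outgroup has state 'absent' for every character, so 'present' is the derived state throughout.
Only Taxon 2 and Taxon 5 show the derived state 'present' for I, supporting them as a clade.
II (derived state 'present') is unique to Taxon 5 (autapomorphy; uninformative for grouping).
All ingroup taxa share the derived state 'present' for III; it defines the ingroup but does not resolve relationships within it.
Most parsimonious ingroup topology: ((Taxon 2,Taxon 5),Taxon 9).
Taxon 2 and Taxon 5 share a more recent common ancestor with each other than either does with Taxon 9, so Taxon 9 is the least closely related of the three.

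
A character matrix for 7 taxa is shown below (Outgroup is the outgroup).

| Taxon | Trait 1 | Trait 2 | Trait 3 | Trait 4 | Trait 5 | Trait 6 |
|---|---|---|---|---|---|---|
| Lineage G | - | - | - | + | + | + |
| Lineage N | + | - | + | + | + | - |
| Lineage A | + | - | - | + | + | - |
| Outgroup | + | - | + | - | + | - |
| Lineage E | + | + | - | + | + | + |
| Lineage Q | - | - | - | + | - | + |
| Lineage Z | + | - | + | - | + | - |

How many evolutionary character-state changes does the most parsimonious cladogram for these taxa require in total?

Character polarity is set by the outgroup: the derived state is whichever differs from the outgroup's state, so for Trait 1, Trait 3, Trait 5 the derived state is '-', and for the remaining characters it is '+'.
Only Lineage G and Lineage Q show the derived state '-' for Trait 1, supporting them as a clade.
Trait 2 (derived state '+') is unique to Lineage E (autapomorphy; uninformative for grouping).
Only Lineage A, Lineage E, Lineage G, and Lineage Q show the derived state '-' for Trait 3, supporting them as a clade.
Only Lineage A, Lineage E, Lineage G, Lineage N, and Lineage Q show the derived state '+' for Trait 4, supporting them as a clade.
Trait 5 (derived state '-') is unique to Lineage Q (autapomorphy; uninformative for grouping).
Trait 6 (derived state '+') is shared by Lineage E, Lineage G, and Lineage Q — a synapomorphy uniting that clade.
Most parsimonious ingroup topology: (((Lineage A,(Lineage E,(Lineage G,Lineage Q))),Lineage N),Lineage Z).
Changes per character on this tree: Trait 1: 1; Trait 2: 1; Trait 3: 1; Trait 4: 1; Trait 5: 1; Trait 6: 1.
Total = 6.

6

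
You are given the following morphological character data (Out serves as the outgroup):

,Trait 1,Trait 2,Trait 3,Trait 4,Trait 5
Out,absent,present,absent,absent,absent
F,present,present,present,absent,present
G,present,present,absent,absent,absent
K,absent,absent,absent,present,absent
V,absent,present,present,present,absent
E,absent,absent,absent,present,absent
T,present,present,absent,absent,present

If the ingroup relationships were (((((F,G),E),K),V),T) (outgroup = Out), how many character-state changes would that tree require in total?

10

Map each character onto (((((F,G),E),K),V),T) (rooted by Out) and count the minimum state changes it requires (Fitch parsimony):
Trait 1: 2; Trait 2: 2; Trait 3: 2; Trait 4: 2; Trait 5: 2.
Total tree length = 10.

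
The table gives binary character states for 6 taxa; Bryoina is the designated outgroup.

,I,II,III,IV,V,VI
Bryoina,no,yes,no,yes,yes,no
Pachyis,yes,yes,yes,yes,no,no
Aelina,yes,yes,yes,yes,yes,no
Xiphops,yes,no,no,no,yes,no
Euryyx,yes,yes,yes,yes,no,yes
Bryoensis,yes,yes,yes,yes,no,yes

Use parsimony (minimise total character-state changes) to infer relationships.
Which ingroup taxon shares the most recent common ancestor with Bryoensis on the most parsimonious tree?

Character polarity is set by the outgroup: the derived state is whichever differs from the outgroup's state, so for II, IV, V the derived state is 'no', and for the remaining characters it is 'yes'.
I (derived state 'yes') is shared by all ingroup taxa — unites the whole ingroup.
II (derived state 'no') is unique to Xiphops (autapomorphy; uninformative for grouping).
III (derived state 'yes') is shared by Aelina, Bryoensis, Euryyx, and Pachyis — a synapomorphy uniting that clade.
IV (derived state 'no') is unique to Xiphops (autapomorphy; uninformative for grouping).
V (derived state 'no') is shared by Bryoensis, Euryyx, and Pachyis — a synapomorphy uniting that clade.
Only Bryoensis and Euryyx show the derived state 'yes' for VI, supporting them as a clade.
Most parsimonious ingroup topology: (((Pachyis,(Euryyx,Bryoensis)),Aelina),Xiphops).
Bryoensis and Euryyx form a cherry on this tree, so they are sister taxa.

Euryyx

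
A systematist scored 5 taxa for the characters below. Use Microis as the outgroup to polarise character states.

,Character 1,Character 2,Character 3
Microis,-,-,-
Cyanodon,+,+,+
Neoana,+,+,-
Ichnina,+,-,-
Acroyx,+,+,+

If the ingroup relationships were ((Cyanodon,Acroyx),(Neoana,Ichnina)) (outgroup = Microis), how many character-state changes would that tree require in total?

4

Map each character onto ((Cyanodon,Acroyx),(Neoana,Ichnina)) (rooted by Microis) and count the minimum state changes it requires (Fitch parsimony):
Character 1: 1; Character 2: 2; Character 3: 1.
Total tree length = 4.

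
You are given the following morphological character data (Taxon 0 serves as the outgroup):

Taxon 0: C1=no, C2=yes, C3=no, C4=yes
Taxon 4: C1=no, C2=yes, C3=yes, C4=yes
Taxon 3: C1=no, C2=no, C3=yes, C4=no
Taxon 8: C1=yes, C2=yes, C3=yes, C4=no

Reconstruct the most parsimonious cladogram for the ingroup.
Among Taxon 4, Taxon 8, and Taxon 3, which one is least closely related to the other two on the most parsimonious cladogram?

Character polarity is set by the outgroup: the derived state is whichever differs from the outgroup's state, so for C2, C4 the derived state is 'no', and for the remaining characters it is 'yes'.
C1: derived state 'yes' in Taxon 8 only — an autapomorphy, so it tells us nothing about relationships among taxa.
C2: derived state 'no' in Taxon 3 only — an autapomorphy, so it tells us nothing about relationships among taxa.
All ingroup taxa share the derived state 'yes' for C3; it defines the ingroup but does not resolve relationships within it.
Only Taxon 3 and Taxon 8 show the derived state 'no' for C4, supporting them as a clade.
Most parsimonious ingroup topology: (Taxon 4,(Taxon 8,Taxon 3)).
Taxon 8 and Taxon 3 share a more recent common ancestor with each other than either does with Taxon 4, so Taxon 4 is the least closely related of the three.

Taxon 4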